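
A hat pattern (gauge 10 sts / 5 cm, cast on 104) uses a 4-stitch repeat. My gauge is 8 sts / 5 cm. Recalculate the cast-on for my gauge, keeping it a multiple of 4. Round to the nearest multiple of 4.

104 × 8 / 10 = 83.20.
Nearest multiple of 4: 84.

CO 84 sts.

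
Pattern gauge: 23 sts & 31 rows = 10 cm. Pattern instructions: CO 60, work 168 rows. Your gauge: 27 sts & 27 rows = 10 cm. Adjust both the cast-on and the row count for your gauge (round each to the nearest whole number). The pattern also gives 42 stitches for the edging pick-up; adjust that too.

Cast on 70 stitches; work 146 rows; edging pick-up 49 stitches.

Stitches: 60 × 27/23 = 70.43 → 70.
Rows: 168 × 27/31 = 146.32 → 146.
edging pick-up: 42 × 27/23 = 49.30 → 49.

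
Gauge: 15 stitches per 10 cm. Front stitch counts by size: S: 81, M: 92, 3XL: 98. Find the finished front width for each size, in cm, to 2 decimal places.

15/10 = 1.5 sts per cm.
S: 81 / 1.5 = 54.000 → 54.00 cm.
M: 92 / 1.5 = 61.333 → 61.33 cm.
3XL: 98 / 1.5 = 65.333 → 65.33 cm.

S 54.00 cm; M 61.33 cm; 3XL 65.33 cm.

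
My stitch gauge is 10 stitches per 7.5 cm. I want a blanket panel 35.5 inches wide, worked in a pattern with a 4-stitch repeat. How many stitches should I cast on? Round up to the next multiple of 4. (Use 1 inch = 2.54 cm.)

Cast on 124 stitches.

35.5 in = 35.5 × 2.54 = 90.17 cm.
10 / 7.5 = 1.333 sts/cm.
90.17 × 1.333 = 120.23 sts.
→ 124.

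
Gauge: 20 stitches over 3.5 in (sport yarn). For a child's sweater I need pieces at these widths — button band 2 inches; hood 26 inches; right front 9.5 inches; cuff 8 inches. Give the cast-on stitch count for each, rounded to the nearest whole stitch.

button band 11; hood 149; right front 54; cuff 46.

Rate = 20/3.5 = 5.714 sts per in.
button band: 2 × 5.714 = 11.43 → 11.
hood: 26 × 5.714 = 148.57 → 149.
right front: 9.5 × 5.714 = 54.29 → 54.
cuff: 8 × 5.714 = 45.71 → 46.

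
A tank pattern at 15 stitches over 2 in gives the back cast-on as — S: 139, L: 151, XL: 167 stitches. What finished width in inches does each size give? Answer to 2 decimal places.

15/2 = 7.5 sts per in.
S: 139 / 7.5 = 18.533 → 18.53 in.
L: 151 / 7.5 = 20.133 → 20.13 in.
XL: 167 / 7.5 = 22.267 → 22.27 in.

S 18.53 inches; L 20.13 inches; XL 22.27 inches.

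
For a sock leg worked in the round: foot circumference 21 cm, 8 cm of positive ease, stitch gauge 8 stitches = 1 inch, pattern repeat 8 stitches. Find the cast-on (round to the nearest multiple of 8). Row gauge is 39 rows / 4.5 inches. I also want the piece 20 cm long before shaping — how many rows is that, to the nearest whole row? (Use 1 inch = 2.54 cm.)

Cast on 88 stitches; work 68 rows.

Finished = 21 + 8 = 29 cm.
29 cm × 1/2.54 = 11.42 inches.
8/1 = 8 sts per in; 11.42 × 8 = 91.34 sts.
Nearest multiple of 8 → 88.
20 cm = 7.87 inches; × 8.667 = 68.24 → 68 rows.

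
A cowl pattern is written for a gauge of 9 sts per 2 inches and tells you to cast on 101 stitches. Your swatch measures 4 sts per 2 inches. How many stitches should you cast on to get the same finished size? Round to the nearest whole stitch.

Cast on 45 stitches.

Scale factor = 4 / 9 = 0.444.
101 × 4 / 9 = 44.89 sts.
→ 45 sts.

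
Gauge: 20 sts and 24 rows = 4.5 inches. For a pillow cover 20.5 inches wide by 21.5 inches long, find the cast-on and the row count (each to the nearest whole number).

Cast on 91 stitches and work 115 rows.

Stitch gauge = 20/4.5 = 4.444 sts/in; 20.5 × 4.444 = 91.11 → 91 sts.
Row gauge = 24/4.5 = 5.333 rows/in; 21.5 × 5.333 = 114.67 → 115 rows.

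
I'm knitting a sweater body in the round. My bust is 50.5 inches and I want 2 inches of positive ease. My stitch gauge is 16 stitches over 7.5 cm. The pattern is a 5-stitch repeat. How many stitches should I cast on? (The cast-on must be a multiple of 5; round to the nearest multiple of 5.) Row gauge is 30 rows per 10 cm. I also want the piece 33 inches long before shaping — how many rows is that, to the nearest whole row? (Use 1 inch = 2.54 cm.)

Cast on 285 stitches; work 251 rows.

Finished = 50.5 + 2 = 52.5 inches.
52.5 inches × 2.54 = 133.35 cm.
16/7.5 = 2.133 sts per cm; 133.35 × 2.133 = 284.48 sts.
Nearest multiple of 5 → 285.
33 inches = 83.82 cm; × 3 = 251.46 → 251 rows.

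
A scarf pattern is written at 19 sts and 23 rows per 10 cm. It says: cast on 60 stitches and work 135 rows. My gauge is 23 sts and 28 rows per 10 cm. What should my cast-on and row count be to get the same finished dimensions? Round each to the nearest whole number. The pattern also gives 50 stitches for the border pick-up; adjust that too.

Cast on 73 stitches; work 164 rows; border pick-up 61 stitches.

Stitches: 60 × 23/19 = 72.63 → 73.
Rows: 135 × 28/23 = 164.35 → 164.
border pick-up: 50 × 23/19 = 60.53 → 61.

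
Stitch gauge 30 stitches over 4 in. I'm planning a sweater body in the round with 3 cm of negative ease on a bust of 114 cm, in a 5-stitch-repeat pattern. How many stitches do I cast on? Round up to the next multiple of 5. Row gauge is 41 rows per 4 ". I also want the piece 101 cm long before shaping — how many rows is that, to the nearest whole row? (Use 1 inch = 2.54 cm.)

Finished = 114 − 3 = 111 cm.
111 cm × 1/2.54 = 43.70 inches.
30/4 = 7.5 sts per in; 43.70 × 7.5 = 327.76 sts.
Next multiple of 5 → 330.
101 cm = 39.76 inches; × 10.25 = 407.58 → 408 rows.

Cast on 330 stitches; work 408 rows.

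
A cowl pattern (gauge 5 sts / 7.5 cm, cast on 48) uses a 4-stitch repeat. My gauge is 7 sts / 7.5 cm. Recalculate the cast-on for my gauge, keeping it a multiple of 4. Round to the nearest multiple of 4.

68 stitches.

48 × 7 / 5 = 67.20.
Nearest multiple of 4: 68.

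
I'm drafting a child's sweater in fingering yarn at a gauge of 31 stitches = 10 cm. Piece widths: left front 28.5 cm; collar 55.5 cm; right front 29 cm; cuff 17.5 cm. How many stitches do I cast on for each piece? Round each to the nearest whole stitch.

Rate = 31/10 = 3.1 sts per cm.
left front: 28.5 × 3.1 = 88.35 → 88.
collar: 55.5 × 3.1 = 172.05 → 172.
right front: 29 × 3.1 = 89.90 → 90.
cuff: 17.5 × 3.1 = 54.25 → 54.

left front 88; collar 172; right front 90; cuff 54.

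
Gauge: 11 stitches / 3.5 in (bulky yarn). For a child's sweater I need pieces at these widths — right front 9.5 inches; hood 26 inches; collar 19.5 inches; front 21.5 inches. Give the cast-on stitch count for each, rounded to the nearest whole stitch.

Rate = 11/3.5 = 3.143 sts per in.
right front: 9.5 × 3.143 = 29.86 → 30.
hood: 26 × 3.143 = 81.71 → 82.
collar: 19.5 × 3.143 = 61.29 → 61.
front: 21.5 × 3.143 = 67.57 → 68.

right front 30; hood 82; collar 61; front 68.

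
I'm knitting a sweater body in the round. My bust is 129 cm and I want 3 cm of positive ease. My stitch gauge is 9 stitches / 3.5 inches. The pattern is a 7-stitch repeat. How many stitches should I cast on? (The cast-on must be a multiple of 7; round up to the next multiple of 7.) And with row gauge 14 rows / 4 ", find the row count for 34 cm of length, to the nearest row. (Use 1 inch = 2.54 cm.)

Cast on 140 stitches; work 47 rows.

Finished = 129 + 3 = 132 cm.
132 cm × 1/2.54 = 51.97 inches.
9/3.5 = 2.571 sts per in; 51.97 × 2.571 = 133.63 sts.
Next multiple of 7 → 140.
34 cm = 13.39 inches; × 3.5 = 46.85 → 47 rows.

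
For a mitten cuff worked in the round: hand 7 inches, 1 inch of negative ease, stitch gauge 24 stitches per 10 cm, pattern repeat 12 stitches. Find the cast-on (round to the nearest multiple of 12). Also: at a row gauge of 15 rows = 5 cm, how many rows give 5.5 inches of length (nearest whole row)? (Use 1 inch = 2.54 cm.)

Finished = 7 − 1 = 6 inches.
6 inches × 2.54 = 15.24 cm.
24/10 = 2.4 sts per cm; 15.24 × 2.4 = 36.58 sts.
Nearest multiple of 12 → 36.
5.5 inches = 13.97 cm; × 3 = 41.91 → 42 rows.

Cast on 36 stitches; work 42 rows.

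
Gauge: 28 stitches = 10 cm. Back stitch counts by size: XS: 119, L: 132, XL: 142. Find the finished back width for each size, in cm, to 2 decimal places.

XS 42.50 cm; L 47.14 cm; XL 50.71 cm.

28/10 = 2.8 sts per cm.
XS: 119 / 2.8 = 42.500 → 42.50 cm.
L: 132 / 2.8 = 47.143 → 47.14 cm.
XL: 142 / 2.8 = 50.714 → 50.71 cm.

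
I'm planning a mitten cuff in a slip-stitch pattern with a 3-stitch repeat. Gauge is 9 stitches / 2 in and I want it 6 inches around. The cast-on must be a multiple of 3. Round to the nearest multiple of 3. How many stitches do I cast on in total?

Cast on 27 stitches.

9 / 2 = 4.5 sts per inch.
6 × 4.5 = 27.00 sts.
Nearest multiple of 3: 27.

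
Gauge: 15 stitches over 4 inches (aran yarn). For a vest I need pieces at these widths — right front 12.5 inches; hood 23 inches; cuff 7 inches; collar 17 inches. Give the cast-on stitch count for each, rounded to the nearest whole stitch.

right front 47; hood 86; cuff 26; collar 64.

Rate = 15/4 = 3.75 sts per in.
right front: 12.5 × 3.75 = 46.88 → 47.
hood: 23 × 3.75 = 86.25 → 86.
cuff: 7 × 3.75 = 26.25 → 26.
collar: 17 × 3.75 = 63.75 → 64.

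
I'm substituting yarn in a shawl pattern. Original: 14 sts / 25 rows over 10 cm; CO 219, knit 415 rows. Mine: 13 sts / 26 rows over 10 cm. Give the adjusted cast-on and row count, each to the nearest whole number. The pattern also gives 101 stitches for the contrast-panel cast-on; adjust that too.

Cast on 203 stitches; work 432 rows; contrast-panel cast-on 94 stitches.

Stitches: 219 × 13/14 = 203.36 → 203.
Rows: 415 × 26/25 = 431.60 → 432.
contrast-panel cast-on: 101 × 13/14 = 93.79 → 94.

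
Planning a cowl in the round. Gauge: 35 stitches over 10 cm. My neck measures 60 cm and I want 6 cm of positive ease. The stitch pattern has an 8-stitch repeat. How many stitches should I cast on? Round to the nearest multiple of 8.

232 stitches.

Finished = 60 + 6 = 66 cm.
35 / 10 = 3.5 sts/cm.
66 × 3.5 = 231.00 sts.
Nearest multiple of 8: 232.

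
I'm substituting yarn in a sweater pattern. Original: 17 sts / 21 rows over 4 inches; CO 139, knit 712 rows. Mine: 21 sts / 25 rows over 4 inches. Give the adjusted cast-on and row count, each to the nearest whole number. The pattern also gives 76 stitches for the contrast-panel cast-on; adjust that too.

Stitches: 139 × 21/17 = 171.71 → 172.
Rows: 712 × 25/21 = 847.62 → 848.
contrast-panel cast-on: 76 × 21/17 = 93.88 → 94.

Cast on 172 stitches; work 848 rows; contrast-panel cast-on 94 stitches.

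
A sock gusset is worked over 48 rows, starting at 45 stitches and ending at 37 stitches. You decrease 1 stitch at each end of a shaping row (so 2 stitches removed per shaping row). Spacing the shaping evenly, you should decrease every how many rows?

Stitches to remove: |37 − 45| = 8.
Shaping rows needed: 8 / 2 = 4.
48 rows / 4 = every 12 rows.

Decrease every 12th row.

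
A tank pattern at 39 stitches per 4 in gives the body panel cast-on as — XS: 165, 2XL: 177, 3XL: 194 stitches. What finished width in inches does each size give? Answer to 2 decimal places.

39/4 = 9.75 sts per in.
XS: 165 / 9.75 = 16.923 → 16.92 in.
2XL: 177 / 9.75 = 18.154 → 18.15 in.
3XL: 194 / 9.75 = 19.897 → 19.90 in.

XS 16.92 inches; 2XL 18.15 inches; 3XL 19.90 inches.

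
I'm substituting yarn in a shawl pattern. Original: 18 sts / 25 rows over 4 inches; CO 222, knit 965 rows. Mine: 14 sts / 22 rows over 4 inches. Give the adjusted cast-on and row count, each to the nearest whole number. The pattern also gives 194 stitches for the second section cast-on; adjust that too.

Stitches: 222 × 14/18 = 172.67 → 173.
Rows: 965 × 22/25 = 849.20 → 849.
second section cast-on: 194 × 14/18 = 150.89 → 151.

Cast on 173 stitches; work 849 rows; second section cast-on 151 stitches.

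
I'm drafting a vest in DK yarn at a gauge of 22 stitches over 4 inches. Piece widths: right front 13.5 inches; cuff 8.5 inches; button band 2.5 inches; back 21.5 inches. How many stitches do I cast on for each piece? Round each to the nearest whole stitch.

right front 74; cuff 47; button band 14; back 118.

Rate = 22/4 = 5.5 sts per in.
right front: 13.5 × 5.5 = 74.25 → 74.
cuff: 8.5 × 5.5 = 46.75 → 47.
button band: 2.5 × 5.5 = 13.75 → 14.
back: 21.5 × 5.5 = 118.25 → 118.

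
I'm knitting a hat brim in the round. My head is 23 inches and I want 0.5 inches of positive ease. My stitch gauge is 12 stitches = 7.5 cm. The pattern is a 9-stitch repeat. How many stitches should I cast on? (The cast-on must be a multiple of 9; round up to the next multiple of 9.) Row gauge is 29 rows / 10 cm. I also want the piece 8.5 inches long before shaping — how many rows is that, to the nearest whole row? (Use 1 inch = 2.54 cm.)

Finished = 23 + 0.5 = 23.5 inches.
23.5 inches × 2.54 = 59.69 cm.
12/7.5 = 1.6 sts per cm; 59.69 × 1.6 = 95.50 sts.
Next multiple of 9 → 99.
8.5 inches = 21.59 cm; × 2.9 = 62.61 → 63 rows.

Cast on 99 stitches; work 63 rows.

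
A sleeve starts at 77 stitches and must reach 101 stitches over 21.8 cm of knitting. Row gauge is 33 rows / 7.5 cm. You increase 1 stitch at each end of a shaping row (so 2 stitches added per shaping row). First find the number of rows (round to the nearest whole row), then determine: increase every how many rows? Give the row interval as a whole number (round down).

Increase every 8th row.

Rows = 21.8 × 4.4 = 95.9 → 96 rows.
Stitches to add: 24 → 12 shaping rows (at 2 st each).
96 / 12 = 8.00 → every 8 rows.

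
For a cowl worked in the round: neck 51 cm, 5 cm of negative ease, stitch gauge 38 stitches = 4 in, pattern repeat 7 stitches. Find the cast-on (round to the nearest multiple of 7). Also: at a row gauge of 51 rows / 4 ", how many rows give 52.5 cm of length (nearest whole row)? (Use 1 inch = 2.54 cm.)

Cast on 175 stitches; work 264 rows.

Finished = 51 − 5 = 46 cm.
46 cm × 1/2.54 = 18.11 inches.
38/4 = 9.5 sts per in; 18.11 × 9.5 = 172.05 sts.
Nearest multiple of 7 → 175.
52.5 cm = 20.67 inches; × 12.75 = 263.53 → 264 rows.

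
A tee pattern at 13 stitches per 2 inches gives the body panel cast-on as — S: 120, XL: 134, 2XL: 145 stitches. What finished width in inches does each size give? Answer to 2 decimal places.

13/2 = 6.5 sts per in.
S: 120 / 6.5 = 18.462 → 18.46 in.
XL: 134 / 6.5 = 20.615 → 20.62 in.
2XL: 145 / 6.5 = 22.308 → 22.31 in.

S 18.46 inches; XL 20.62 inches; 2XL 22.31 inches.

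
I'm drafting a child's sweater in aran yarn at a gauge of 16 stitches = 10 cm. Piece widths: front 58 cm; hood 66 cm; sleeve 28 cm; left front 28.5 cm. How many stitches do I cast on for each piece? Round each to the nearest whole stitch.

Rate = 16/10 = 1.6 sts per cm.
front: 58 × 1.6 = 92.80 → 93.
hood: 66 × 1.6 = 105.60 → 106.
sleeve: 28 × 1.6 = 44.80 → 45.
left front: 28.5 × 1.6 = 45.60 → 46.

front 93; hood 106; sleeve 45; left front 46.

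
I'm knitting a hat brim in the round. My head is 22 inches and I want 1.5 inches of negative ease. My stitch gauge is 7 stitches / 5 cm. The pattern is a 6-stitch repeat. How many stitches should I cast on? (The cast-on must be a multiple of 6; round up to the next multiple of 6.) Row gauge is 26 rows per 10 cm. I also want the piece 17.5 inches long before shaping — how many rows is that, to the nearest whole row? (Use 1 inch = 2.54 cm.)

Finished = 22 − 1.5 = 20.5 inches.
20.5 inches × 2.54 = 52.07 cm.
7/5 = 1.4 sts per cm; 52.07 × 1.4 = 72.90 sts.
Next multiple of 6 → 78.
17.5 inches = 44.45 cm; × 2.6 = 115.57 → 116 rows.

Cast on 78 stitches; work 116 rows.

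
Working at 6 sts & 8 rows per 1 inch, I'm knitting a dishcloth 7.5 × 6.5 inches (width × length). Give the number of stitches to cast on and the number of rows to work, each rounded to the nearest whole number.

Cast on 45 stitches and work 52 rows.

Stitch gauge = 6/1 = 6 sts/in; 7.5 × 6 = 45.00 → 45 sts.
Row gauge = 8/1 = 8 rows/in; 6.5 × 8 = 52.00 → 52 rows.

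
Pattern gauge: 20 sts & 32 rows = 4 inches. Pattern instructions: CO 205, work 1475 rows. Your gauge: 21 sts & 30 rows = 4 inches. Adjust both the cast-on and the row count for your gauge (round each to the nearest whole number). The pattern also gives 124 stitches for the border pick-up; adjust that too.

Stitches: 205 × 21/20 = 215.25 → 215.
Rows: 1475 × 30/32 = 1382.81 → 1383.
border pick-up: 124 × 21/20 = 130.20 → 130.

Cast on 215 stitches; work 1383 rows; border pick-up 130 stitches.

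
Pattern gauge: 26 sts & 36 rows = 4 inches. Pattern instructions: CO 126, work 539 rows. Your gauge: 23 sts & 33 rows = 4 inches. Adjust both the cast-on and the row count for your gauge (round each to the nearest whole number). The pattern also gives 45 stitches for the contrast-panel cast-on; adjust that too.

Stitches: 126 × 23/26 = 111.46 → 111.
Rows: 539 × 33/36 = 494.08 → 494.
contrast-panel cast-on: 45 × 23/26 = 39.81 → 40.

Cast on 111 stitches; work 494 rows; contrast-panel cast-on 40 stitches.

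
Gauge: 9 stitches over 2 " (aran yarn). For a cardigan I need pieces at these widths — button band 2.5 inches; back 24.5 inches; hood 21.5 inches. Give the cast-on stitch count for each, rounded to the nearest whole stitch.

Rate = 9/2 = 4.5 sts per in.
button band: 2.5 × 4.5 = 11.25 → 11.
back: 24.5 × 4.5 = 110.25 → 110.
hood: 21.5 × 4.5 = 96.75 → 97.

button band 11; back 110; hood 97.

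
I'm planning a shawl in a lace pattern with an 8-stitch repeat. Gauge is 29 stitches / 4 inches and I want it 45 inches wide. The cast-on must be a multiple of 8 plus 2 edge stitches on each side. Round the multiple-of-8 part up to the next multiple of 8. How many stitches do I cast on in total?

Cast on 332 stitches.

29 / 4 = 7.25 sts per inch.
45 × 7.25 = 326.25 sts.
Less 4 edge sts → 322.25 for the repeat.
Next multiple of 8: 328.
Add back 4 edge sts → 332.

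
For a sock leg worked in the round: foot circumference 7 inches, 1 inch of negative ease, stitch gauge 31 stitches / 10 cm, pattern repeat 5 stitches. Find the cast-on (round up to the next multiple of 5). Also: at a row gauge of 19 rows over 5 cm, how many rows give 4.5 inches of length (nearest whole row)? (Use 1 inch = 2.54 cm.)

Cast on 50 stitches; work 43 rows.

Finished = 7 − 1 = 6 inches.
6 inches × 2.54 = 15.24 cm.
31/10 = 3.1 sts per cm; 15.24 × 3.1 = 47.24 sts.
Next multiple of 5 → 50.
4.5 inches = 11.43 cm; × 3.8 = 43.43 → 43 rows.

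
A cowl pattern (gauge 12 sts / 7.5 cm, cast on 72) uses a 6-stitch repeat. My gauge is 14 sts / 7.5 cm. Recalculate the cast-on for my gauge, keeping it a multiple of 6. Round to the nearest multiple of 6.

CO 84 sts.

72 × 14 / 12 = 84.00.
Nearest multiple of 6: 84.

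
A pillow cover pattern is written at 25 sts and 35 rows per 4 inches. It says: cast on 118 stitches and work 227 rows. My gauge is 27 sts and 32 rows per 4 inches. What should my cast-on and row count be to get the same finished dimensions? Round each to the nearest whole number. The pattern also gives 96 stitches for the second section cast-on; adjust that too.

Stitches: 118 × 27/25 = 127.44 → 127.
Rows: 227 × 32/35 = 207.54 → 208.
second section cast-on: 96 × 27/25 = 103.68 → 104.

Cast on 127 stitches; work 208 rows; second section cast-on 104 stitches.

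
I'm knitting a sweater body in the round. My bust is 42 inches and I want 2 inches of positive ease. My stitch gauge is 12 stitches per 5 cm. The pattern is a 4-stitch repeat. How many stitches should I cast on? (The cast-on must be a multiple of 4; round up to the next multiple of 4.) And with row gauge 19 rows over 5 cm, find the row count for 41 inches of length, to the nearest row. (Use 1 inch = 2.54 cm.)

Cast on 272 stitches; work 396 rows.

Finished = 42 + 2 = 44 inches.
44 inches × 2.54 = 111.76 cm.
12/5 = 2.4 sts per cm; 111.76 × 2.4 = 268.22 sts.
Next multiple of 4 → 272.
41 inches = 104.14 cm; × 3.8 = 395.73 → 396 rows.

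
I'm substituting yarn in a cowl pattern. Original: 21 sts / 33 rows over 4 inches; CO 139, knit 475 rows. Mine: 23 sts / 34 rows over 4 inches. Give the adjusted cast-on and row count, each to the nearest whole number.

Cast on 152 stitches; work 489 rows.

Stitches: 139 × 23/21 = 152.24 → 152.
Rows: 475 × 34/33 = 489.39 → 489.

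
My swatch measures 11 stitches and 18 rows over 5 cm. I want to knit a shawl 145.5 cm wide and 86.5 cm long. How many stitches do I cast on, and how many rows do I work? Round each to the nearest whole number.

Stitch gauge = 11/5 = 2.2 sts/cm; 145.5 × 2.2 = 320.10 → 320 sts.
Row gauge = 18/5 = 3.6 rows/cm; 86.5 × 3.6 = 311.40 → 311 rows.

Cast on 320 stitches and work 311 rows.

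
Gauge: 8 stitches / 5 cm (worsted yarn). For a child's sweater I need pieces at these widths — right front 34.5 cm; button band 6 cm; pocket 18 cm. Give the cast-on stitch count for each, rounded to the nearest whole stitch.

right front 55; button band 10; pocket 29.

Rate = 8/5 = 1.6 sts per cm.
right front: 34.5 × 1.6 = 55.20 → 55.
button band: 6 × 1.6 = 9.60 → 10.
pocket: 18 × 1.6 = 28.80 → 29.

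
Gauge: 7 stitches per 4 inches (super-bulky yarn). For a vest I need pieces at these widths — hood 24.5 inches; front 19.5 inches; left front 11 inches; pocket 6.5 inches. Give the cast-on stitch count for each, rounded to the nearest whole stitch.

Rate = 7/4 = 1.75 sts per in.
hood: 24.5 × 1.75 = 42.88 → 43.
front: 19.5 × 1.75 = 34.12 → 34.
left front: 11 × 1.75 = 19.25 → 19.
pocket: 6.5 × 1.75 = 11.38 → 11.

hood 43; front 34; left front 19; pocket 11.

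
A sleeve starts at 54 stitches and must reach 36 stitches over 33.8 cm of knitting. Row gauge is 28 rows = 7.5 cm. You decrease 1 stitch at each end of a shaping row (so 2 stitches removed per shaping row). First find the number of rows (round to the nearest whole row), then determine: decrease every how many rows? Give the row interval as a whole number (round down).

Rows = 33.8 × 3.733 = 126.2 → 126 rows.
Stitches to remove: 18 → 9 shaping rows (at 2 st each).
126 / 9 = 14.00 → every 14 rows.

Decrease every 14th row.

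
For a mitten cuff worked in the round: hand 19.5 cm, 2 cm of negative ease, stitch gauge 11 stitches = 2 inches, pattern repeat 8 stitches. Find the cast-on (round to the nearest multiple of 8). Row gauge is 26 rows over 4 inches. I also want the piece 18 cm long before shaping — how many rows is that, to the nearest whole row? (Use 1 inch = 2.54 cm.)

Cast on 40 stitches; work 46 rows.

Finished = 19.5 − 2 = 17.5 cm.
17.5 cm × 1/2.54 = 6.89 inches.
11/2 = 5.5 sts per in; 6.89 × 5.5 = 37.89 sts.
Nearest multiple of 8 → 40.
18 cm = 7.09 inches; × 6.5 = 46.06 → 46 rows.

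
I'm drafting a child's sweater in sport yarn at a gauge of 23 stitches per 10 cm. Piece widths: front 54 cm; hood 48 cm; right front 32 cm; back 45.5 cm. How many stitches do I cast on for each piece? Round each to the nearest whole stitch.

front 124; hood 110; right front 74; back 105.

Rate = 23/10 = 2.3 sts per cm.
front: 54 × 2.3 = 124.20 → 124.
hood: 48 × 2.3 = 110.40 → 110.
right front: 32 × 2.3 = 73.60 → 74.
back: 45.5 × 2.3 = 104.65 → 105.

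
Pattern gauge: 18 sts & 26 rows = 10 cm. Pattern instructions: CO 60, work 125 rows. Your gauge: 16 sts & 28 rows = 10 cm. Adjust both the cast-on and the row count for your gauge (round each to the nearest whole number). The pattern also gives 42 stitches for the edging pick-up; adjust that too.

Stitches: 60 × 16/18 = 53.33 → 53.
Rows: 125 × 28/26 = 134.62 → 135.
edging pick-up: 42 × 16/18 = 37.33 → 37.

Cast on 53 stitches; work 135 rows; edging pick-up 37 stitches.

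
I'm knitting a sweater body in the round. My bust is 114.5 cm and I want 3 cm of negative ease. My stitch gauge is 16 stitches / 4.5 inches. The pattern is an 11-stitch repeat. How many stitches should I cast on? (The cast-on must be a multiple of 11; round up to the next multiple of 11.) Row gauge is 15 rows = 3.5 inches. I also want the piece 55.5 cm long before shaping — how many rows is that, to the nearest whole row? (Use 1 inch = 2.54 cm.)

Cast on 165 stitches; work 94 rows.

Finished = 114.5 − 3 = 111.5 cm.
111.5 cm × 1/2.54 = 43.90 inches.
16/4.5 = 3.556 sts per in; 43.90 × 3.556 = 156.08 sts.
Next multiple of 11 → 165.
55.5 cm = 21.85 inches; × 4.286 = 93.64 → 94 rows.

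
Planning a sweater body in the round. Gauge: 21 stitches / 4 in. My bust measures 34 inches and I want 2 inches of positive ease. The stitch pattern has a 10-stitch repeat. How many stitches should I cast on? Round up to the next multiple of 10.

Cast on 190 stitches.

Finished = 34 + 2 = 36 inches.
21 / 4 = 5.25 sts/in.
36 × 5.25 = 189.00 sts.
Next multiple of 10: 190.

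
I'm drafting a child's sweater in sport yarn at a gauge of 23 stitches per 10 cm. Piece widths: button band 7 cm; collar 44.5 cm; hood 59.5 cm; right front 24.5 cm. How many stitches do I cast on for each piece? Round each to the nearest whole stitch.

Rate = 23/10 = 2.3 sts per cm.
button band: 7 × 2.3 = 16.10 → 16.
collar: 44.5 × 2.3 = 102.35 → 102.
hood: 59.5 × 2.3 = 136.85 → 137.
right front: 24.5 × 2.3 = 56.35 → 56.

button band 16; collar 102; hood 137; right front 56.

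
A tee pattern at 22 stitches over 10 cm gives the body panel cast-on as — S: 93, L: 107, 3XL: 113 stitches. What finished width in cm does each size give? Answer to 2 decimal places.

22/10 = 2.2 sts per cm.
S: 93 / 2.2 = 42.273 → 42.27 cm.
L: 107 / 2.2 = 48.636 → 48.64 cm.
3XL: 113 / 2.2 = 51.364 → 51.36 cm.

S 42.27 cm; L 48.64 cm; 3XL 51.36 cm.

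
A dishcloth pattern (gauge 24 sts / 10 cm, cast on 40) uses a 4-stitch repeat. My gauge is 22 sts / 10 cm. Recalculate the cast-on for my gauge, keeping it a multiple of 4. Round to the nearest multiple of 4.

40 × 22 / 24 = 36.67.
Nearest multiple of 4: 36.

36 stitches.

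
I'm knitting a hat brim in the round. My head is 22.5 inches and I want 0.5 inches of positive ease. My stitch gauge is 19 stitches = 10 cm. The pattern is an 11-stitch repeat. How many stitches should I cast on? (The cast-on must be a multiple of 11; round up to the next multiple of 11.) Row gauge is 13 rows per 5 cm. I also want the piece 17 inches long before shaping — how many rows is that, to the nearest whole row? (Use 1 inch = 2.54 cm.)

Finished = 22.5 + 0.5 = 23 inches.
23 inches × 2.54 = 58.42 cm.
19/10 = 1.9 sts per cm; 58.42 × 1.9 = 111.00 sts.
Next multiple of 11 → 121.
17 inches = 43.18 cm; × 2.6 = 112.27 → 112 rows.

Cast on 121 stitches; work 112 rows.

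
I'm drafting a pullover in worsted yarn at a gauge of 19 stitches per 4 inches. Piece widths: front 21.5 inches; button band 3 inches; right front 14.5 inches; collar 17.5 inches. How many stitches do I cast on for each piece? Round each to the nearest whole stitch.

Rate = 19/4 = 4.75 sts per in.
front: 21.5 × 4.75 = 102.12 → 102.
button band: 3 × 4.75 = 14.25 → 14.
right front: 14.5 × 4.75 = 68.88 → 69.
collar: 17.5 × 4.75 = 83.12 → 83.

front 102; button band 14; right front 69; collar 83.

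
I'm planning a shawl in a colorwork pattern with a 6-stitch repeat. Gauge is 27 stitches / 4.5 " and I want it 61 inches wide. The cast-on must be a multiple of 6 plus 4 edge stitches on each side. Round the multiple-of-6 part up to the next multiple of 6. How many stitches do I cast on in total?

Cast on 368 stitches.

27 / 4.5 = 6 sts per inch.
61 × 6 = 366.00 sts.
Less 8 edge sts → 358.00 for the repeat.
Next multiple of 6: 360.
Add back 8 edge sts → 368.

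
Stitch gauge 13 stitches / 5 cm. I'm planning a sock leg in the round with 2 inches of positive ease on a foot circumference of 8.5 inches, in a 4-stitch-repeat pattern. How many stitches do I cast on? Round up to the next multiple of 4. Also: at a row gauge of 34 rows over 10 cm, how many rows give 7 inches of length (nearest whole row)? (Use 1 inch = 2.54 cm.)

Cast on 72 stitches; work 60 rows.

Finished = 8.5 + 2 = 10.5 inches.
10.5 inches × 2.54 = 26.67 cm.
13/5 = 2.6 sts per cm; 26.67 × 2.6 = 69.34 sts.
Next multiple of 4 → 72.
7 inches = 17.78 cm; × 3.4 = 60.45 → 60 rows.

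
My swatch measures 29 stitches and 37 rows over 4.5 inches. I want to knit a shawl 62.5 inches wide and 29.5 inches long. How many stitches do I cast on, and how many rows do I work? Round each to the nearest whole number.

Stitch gauge = 29/4.5 = 6.444 sts/in; 62.5 × 6.444 = 402.78 → 403 sts.
Row gauge = 37/4.5 = 8.222 rows/in; 29.5 × 8.222 = 242.56 → 243 rows.

Cast on 403 stitches and work 243 rows.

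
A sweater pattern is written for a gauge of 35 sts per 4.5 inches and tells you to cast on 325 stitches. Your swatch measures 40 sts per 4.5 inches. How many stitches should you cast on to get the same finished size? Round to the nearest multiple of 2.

372 stitches.

Scale factor = 40 / 35 = 1.143.
325 × 40 / 35 = 371.43 sts.
→ 372 sts.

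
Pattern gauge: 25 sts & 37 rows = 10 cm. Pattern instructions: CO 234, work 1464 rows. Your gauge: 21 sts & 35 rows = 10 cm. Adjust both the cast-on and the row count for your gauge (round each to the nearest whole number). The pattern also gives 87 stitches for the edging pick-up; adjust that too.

Cast on 197 stitches; work 1385 rows; edging pick-up 73 stitches.

Stitches: 234 × 21/25 = 196.56 → 197.
Rows: 1464 × 35/37 = 1384.86 → 1385.
edging pick-up: 87 × 21/25 = 73.08 → 73.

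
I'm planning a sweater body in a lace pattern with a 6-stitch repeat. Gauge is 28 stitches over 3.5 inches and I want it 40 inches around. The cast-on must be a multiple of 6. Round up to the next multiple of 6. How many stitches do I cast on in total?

Cast on 324 stitches.

28 / 3.5 = 8 sts per inch.
40 × 8 = 320.00 sts.
Next multiple of 6: 324.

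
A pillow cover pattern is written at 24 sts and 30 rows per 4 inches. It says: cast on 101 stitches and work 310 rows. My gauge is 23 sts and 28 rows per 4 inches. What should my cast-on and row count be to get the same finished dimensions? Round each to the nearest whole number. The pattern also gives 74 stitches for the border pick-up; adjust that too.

Cast on 97 stitches; work 289 rows; border pick-up 71 stitches.

Stitches: 101 × 23/24 = 96.79 → 97.
Rows: 310 × 28/30 = 289.33 → 289.
border pick-up: 74 × 23/24 = 70.92 → 71.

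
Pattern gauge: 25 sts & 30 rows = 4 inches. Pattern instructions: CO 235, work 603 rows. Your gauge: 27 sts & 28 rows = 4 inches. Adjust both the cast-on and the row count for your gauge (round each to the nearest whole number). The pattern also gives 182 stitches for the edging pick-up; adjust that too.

Cast on 254 stitches; work 563 rows; edging pick-up 197 stitches.

Stitches: 235 × 27/25 = 253.80 → 254.
Rows: 603 × 28/30 = 562.80 → 563.
edging pick-up: 182 × 27/25 = 196.56 → 197.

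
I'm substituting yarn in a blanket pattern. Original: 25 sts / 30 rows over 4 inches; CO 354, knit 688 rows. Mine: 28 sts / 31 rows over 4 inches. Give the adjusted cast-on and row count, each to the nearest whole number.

Cast on 396 stitches; work 711 rows.

Stitches: 354 × 28/25 = 396.48 → 396.
Rows: 688 × 31/30 = 710.93 → 711.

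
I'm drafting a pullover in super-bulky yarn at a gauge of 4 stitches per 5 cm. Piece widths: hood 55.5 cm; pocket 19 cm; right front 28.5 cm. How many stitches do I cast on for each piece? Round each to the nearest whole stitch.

Rate = 4/5 = 0.8 sts per cm.
hood: 55.5 × 0.8 = 44.40 → 44.
pocket: 19 × 0.8 = 15.20 → 15.
right front: 28.5 × 0.8 = 22.80 → 23.

hood 44; pocket 15; right front 23.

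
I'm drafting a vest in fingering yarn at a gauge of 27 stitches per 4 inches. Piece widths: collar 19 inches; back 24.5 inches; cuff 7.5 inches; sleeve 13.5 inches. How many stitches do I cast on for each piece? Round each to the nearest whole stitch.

Rate = 27/4 = 6.75 sts per in.
collar: 19 × 6.75 = 128.25 → 128.
back: 24.5 × 6.75 = 165.38 → 165.
cuff: 7.5 × 6.75 = 50.62 → 51.
sleeve: 13.5 × 6.75 = 91.12 → 91.

collar 128; back 165; cuff 51; sleeve 91.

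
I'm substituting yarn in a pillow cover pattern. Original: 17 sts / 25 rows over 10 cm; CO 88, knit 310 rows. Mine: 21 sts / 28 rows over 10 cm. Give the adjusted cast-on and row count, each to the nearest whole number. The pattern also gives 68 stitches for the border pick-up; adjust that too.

Stitches: 88 × 21/17 = 108.71 → 109.
Rows: 310 × 28/25 = 347.20 → 347.
border pick-up: 68 × 21/17 = 84.00 → 84.

Cast on 109 stitches; work 347 rows; border pick-up 84 stitches.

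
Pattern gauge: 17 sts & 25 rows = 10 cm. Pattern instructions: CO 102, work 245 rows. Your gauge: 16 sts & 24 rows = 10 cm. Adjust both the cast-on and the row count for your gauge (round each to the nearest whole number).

Stitches: 102 × 16/17 = 96.00 → 96.
Rows: 245 × 24/25 = 235.20 → 235.

Cast on 96 stitches; work 235 rows.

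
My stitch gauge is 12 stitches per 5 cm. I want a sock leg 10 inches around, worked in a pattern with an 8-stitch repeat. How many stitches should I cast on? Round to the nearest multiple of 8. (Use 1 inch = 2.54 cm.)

64 stitches.

10 in = 10 × 2.54 = 25.40 cm.
12 / 5 = 2.4 sts/cm.
25.40 × 2.4 = 60.96 sts.
→ 64.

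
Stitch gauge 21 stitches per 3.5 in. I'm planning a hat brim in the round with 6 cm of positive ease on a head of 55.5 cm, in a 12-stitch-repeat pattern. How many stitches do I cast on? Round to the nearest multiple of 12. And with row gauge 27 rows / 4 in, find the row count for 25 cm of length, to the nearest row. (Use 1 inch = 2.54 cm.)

Cast on 144 stitches; work 66 rows.

Finished = 55.5 + 6 = 61.5 cm.
61.5 cm × 1/2.54 = 24.21 inches.
21/3.5 = 6 sts per in; 24.21 × 6 = 145.28 sts.
Nearest multiple of 12 → 144.
25 cm = 9.84 inches; × 6.75 = 66.44 → 66 rows.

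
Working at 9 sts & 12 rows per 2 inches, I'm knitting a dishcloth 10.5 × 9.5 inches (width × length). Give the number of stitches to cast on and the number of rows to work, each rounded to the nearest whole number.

Cast on 47 stitches and work 57 rows.

Stitch gauge = 9/2 = 4.5 sts/in; 10.5 × 4.5 = 47.25 → 47 sts.
Row gauge = 12/2 = 6 rows/in; 9.5 × 6 = 57.00 → 57 rows.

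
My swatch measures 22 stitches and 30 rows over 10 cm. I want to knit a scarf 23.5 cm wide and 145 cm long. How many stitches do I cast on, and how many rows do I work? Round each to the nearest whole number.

Cast on 52 stitches and work 435 rows.

Stitch gauge = 22/10 = 2.2 sts/cm; 23.5 × 2.2 = 51.70 → 52 sts.
Row gauge = 30/10 = 3 rows/cm; 145 × 3 = 435.00 → 435 rows.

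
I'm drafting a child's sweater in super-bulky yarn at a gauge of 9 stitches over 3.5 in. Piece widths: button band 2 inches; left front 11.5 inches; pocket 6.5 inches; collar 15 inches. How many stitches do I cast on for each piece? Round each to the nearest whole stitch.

Rate = 9/3.5 = 2.571 sts per in.
button band: 2 × 2.571 = 5.14 → 5.
left front: 11.5 × 2.571 = 29.57 → 30.
pocket: 6.5 × 2.571 = 16.71 → 17.
collar: 15 × 2.571 = 38.57 → 39.

button band 5; left front 30; pocket 17; collar 39.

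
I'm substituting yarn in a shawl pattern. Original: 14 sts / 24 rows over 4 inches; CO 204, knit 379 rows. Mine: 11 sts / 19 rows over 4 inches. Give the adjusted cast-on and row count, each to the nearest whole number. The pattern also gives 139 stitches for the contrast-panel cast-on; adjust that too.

Stitches: 204 × 11/14 = 160.29 → 160.
Rows: 379 × 19/24 = 300.04 → 300.
contrast-panel cast-on: 139 × 11/14 = 109.21 → 109.

Cast on 160 stitches; work 300 rows; contrast-panel cast-on 109 stitches.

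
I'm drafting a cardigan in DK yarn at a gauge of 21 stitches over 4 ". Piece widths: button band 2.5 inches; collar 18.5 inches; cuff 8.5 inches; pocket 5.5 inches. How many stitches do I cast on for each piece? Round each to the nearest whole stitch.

button band 13; collar 97; cuff 45; pocket 29.

Rate = 21/4 = 5.25 sts per in.
button band: 2.5 × 5.25 = 13.12 → 13.
collar: 18.5 × 5.25 = 97.12 → 97.
cuff: 8.5 × 5.25 = 44.62 → 45.
pocket: 5.5 × 5.25 = 28.88 → 29.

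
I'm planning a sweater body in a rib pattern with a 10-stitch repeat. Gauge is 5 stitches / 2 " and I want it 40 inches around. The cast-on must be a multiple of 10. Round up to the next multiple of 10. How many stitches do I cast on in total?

100 stitches.

5 / 2 = 2.5 sts per inch.
40 × 2.5 = 100.00 sts.
Next multiple of 10: 100.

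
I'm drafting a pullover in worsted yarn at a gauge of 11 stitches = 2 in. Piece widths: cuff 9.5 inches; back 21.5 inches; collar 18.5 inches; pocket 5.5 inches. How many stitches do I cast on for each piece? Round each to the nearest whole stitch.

cuff 52; back 118; collar 102; pocket 30.

Rate = 11/2 = 5.5 sts per in.
cuff: 9.5 × 5.5 = 52.25 → 52.
back: 21.5 × 5.5 = 118.25 → 118.
collar: 18.5 × 5.5 = 101.75 → 102.
pocket: 5.5 × 5.5 = 30.25 → 30.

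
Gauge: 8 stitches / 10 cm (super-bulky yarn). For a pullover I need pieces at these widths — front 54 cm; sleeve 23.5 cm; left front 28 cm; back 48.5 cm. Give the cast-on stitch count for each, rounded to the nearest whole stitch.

Rate = 8/10 = 0.8 sts per cm.
front: 54 × 0.8 = 43.20 → 43.
sleeve: 23.5 × 0.8 = 18.80 → 19.
left front: 28 × 0.8 = 22.40 → 22.
back: 48.5 × 0.8 = 38.80 → 39.

front 43; sleeve 19; left front 22; back 39.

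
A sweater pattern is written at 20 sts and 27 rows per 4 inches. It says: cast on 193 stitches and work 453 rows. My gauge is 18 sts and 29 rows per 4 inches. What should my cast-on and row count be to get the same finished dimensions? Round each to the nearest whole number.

Cast on 174 stitches; work 487 rows.

Stitches: 193 × 18/20 = 173.70 → 174.
Rows: 453 × 29/27 = 486.56 → 487.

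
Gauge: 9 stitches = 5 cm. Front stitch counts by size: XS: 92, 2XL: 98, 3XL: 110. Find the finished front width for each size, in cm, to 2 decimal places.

9/5 = 1.8 sts per cm.
XS: 92 / 1.8 = 51.111 → 51.11 cm.
2XL: 98 / 1.8 = 54.444 → 54.44 cm.
3XL: 110 / 1.8 = 61.111 → 61.11 cm.

XS 51.11 cm; 2XL 54.44 cm; 3XL 61.11 cm.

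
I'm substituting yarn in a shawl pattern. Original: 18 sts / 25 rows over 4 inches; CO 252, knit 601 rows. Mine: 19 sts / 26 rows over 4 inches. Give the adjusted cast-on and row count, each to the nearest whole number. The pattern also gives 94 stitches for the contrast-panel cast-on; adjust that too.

Cast on 266 stitches; work 625 rows; contrast-panel cast-on 99 stitches.

Stitches: 252 × 19/18 = 266.00 → 266.
Rows: 601 × 26/25 = 625.04 → 625.
contrast-panel cast-on: 94 × 19/18 = 99.22 → 99.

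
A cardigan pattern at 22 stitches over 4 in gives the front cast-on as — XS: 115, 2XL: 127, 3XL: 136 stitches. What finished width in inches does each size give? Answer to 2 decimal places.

XS 20.91 inches; 2XL 23.09 inches; 3XL 24.73 inches.

22/4 = 5.5 sts per in.
XS: 115 / 5.5 = 20.909 → 20.91 in.
2XL: 127 / 5.5 = 23.091 → 23.09 in.
3XL: 136 / 5.5 = 24.727 → 24.73 in.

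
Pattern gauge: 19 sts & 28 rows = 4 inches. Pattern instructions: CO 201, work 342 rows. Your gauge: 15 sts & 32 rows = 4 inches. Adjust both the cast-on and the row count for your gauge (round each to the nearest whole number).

Stitches: 201 × 15/19 = 158.68 → 159.
Rows: 342 × 32/28 = 390.86 → 391.

Cast on 159 stitches; work 391 rows.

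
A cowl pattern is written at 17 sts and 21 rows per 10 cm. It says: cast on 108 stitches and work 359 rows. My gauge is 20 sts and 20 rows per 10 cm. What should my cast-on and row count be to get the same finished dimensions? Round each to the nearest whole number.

Stitches: 108 × 20/17 = 127.06 → 127.
Rows: 359 × 20/21 = 341.90 → 342.

Cast on 127 stitches; work 342 rows.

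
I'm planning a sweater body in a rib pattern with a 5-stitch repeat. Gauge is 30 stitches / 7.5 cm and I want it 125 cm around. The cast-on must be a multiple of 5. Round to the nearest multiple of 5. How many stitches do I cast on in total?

Cast on 500 stitches.

30 / 7.5 = 4 sts per cm.
125 × 4 = 500.00 sts.
Nearest multiple of 5: 500.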